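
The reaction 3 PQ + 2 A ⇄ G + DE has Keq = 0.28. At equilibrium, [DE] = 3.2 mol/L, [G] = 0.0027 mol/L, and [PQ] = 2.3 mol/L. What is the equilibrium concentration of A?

At equilibrium, Keq = [G]·[DE] / ([PQ]³·[A]²) = 0.28.
(0.0027)·(3.2) / ((2.3)³·([A])²) = 0.28
[A]² = 0.00254 ⇒ [A] = 0.050 mol/L

[A] = 0.050 mol/L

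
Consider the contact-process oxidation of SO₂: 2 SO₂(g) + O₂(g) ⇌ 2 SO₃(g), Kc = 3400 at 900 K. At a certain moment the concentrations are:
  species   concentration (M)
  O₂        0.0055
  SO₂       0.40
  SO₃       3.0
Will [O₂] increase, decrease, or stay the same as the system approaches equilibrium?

Qc = [SO₃]² / ([SO₂]²·[O₂]) = (3.0)² / ((0.40)²·(0.0055)) = 10000
Qc = 10000 > Kc = 3400: net reverse reaction.
O₂ is a reactant, so it increases.

increase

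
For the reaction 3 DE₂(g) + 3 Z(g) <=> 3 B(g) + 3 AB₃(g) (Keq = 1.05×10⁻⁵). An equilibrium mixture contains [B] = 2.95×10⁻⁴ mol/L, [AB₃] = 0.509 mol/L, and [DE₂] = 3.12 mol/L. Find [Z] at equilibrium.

[Z] = 0.00220 mol/L

At equilibrium, Keq = [B]³·[AB₃]³ / ([DE₂]³·[Z]³) = 1.05×10⁻⁵.
(2.95×10⁻⁴)³·(0.509)³ / ((3.12)³·([Z])³) = 1.05×10⁻⁵
[Z]³ = 1.06×10⁻⁸ ⇒ [Z] = 0.00220 mol/L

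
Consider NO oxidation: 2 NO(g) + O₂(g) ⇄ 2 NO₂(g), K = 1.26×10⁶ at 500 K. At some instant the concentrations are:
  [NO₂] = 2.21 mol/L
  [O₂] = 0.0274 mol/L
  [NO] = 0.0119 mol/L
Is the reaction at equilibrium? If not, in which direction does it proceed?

no net change (already at equilibrium)

Q = [NO₂]² / ([NO]²·[O₂]) = (2.21)² / ((0.0119)²·(0.0274)) = 1.26×10⁶
Q = 1.26×10⁶ = K, so the system is already at equilibrium.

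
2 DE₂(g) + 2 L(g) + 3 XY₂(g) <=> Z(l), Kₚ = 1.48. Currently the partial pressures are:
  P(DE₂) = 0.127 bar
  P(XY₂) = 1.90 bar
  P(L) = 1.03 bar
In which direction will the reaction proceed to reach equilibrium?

to the left

(Z is a pure liquid — omitted from Qₚ.)
Qₚ = 1 / (P(DE₂)²·P(L)²·P(XY₂)³) = 1 / ((0.127)²·(1.03)²·(1.90)³) = 8.52
Qₚ = 8.52 > Kₚ = 1.48, so the reverse reaction proceeds.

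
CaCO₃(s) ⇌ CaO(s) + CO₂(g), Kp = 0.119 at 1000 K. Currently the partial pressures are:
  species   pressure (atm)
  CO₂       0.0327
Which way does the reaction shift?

(CaCO₃, CaO are pure solids — omitted from Qp.)
Qp = P(CO₂) = 0.0327
Qp = 0.0327 < Kp = 0.119, so the forward reaction proceeds.

to the right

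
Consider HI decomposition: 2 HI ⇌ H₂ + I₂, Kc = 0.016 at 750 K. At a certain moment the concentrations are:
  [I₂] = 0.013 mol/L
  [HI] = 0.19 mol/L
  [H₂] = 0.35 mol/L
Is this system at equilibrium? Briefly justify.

Qc = [H₂]·[I₂] / [HI]² = (0.35)·(0.013) / (0.19)² = 0.13
Qc = 0.13 > Kc = 0.016: net reverse reaction.

no; Q > K, reaction proceeds in reverse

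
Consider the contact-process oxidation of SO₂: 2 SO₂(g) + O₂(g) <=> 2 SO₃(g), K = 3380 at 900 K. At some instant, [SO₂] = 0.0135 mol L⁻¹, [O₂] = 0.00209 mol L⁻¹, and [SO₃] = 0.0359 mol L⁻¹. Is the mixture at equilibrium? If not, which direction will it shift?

yes, at equilibrium

Q = [SO₃]² / ([SO₂]²·[O₂]) = (0.0359)² / ((0.0135)²·(0.00209)) = 3380
Q = 3380 = K; the system is at equilibrium.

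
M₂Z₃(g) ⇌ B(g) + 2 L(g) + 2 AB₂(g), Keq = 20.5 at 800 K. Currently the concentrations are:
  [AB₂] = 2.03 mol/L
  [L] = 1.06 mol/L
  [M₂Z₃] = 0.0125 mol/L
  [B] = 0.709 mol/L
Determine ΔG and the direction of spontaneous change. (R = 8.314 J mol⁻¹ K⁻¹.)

ΔG = 17.0 kJ/mol; the forward reaction is non-spontaneous

Q = [B]·[L]²·[AB₂]² / [M₂Z₃] = (0.709)·(1.06)²·(2.03)² / (0.0125) = 263
ΔG = RT ln(Q/Keq) = (8.314 J mol⁻¹ K⁻¹)(800 K) × ln(263/20.5)
   = (6.651 kJ/mol)(2.552) = 17.0 kJ/mol
ΔG > 0, so the forward reaction is non-spontaneous (proceeds in reverse).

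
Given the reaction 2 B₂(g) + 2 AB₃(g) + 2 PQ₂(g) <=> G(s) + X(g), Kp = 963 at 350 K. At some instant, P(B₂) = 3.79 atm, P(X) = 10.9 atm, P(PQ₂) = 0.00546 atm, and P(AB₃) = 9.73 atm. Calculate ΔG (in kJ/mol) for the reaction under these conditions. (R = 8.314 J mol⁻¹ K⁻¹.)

ΔG = -3.71 kJ/mol

(G is a pure solid — omitted from Qp.)
Qp = P(X) / (P(B₂)²·P(AB₃)²·P(PQ₂)²) = (10.9) / ((3.79)²·(9.73)²·(0.00546)²) = 269
ΔG = RT ln(Qp/Kp) = (8.314 J mol⁻¹ K⁻¹)(350 K) × ln(269/963)
   = (2.910 kJ/mol)(-1.275) = -3.71 kJ/mol
ΔG < 0, so the forward reaction is spontaneous (proceeds forward).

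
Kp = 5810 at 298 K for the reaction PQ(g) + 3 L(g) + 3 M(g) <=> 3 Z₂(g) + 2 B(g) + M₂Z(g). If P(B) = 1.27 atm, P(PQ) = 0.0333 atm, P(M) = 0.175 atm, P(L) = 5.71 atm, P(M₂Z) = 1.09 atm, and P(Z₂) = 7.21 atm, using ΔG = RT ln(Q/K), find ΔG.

Qp = P(Z₂)³·P(B)²·P(M₂Z) / (P(PQ)·P(L)³·P(M)³) = (7.21)³·(1.27)²·(1.09) / ((0.0333)·(5.71)³·(0.175)³) = 19800
ΔG = RT ln(Qp/Kp) = (8.314 J mol⁻¹ K⁻¹)(298 K) × ln(19800/5810)
   = (2.478 kJ/mol)(1.226) = 3.04 kJ/mol
ΔG > 0, so the forward reaction is non-spontaneous (proceeds in reverse).

ΔG = 3.04 kJ/mol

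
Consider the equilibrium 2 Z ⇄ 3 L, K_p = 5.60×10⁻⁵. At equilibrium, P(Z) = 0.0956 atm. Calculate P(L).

At equilibrium, K_p = P(L)³ / P(Z)² = 5.60×10⁻⁵.
(P(L))³ / (0.0956)² = 5.60×10⁻⁵
P(L)³ = 5.12×10⁻⁷ ⇒ P(L) = 0.00800 atm

P(L) = 0.00800 atm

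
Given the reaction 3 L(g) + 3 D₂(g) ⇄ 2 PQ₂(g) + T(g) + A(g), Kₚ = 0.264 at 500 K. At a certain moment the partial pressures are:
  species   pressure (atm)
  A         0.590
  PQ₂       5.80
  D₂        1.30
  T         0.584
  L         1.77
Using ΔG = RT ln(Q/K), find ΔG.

ΔG = 5.33 kJ/mol

Qₚ = P(PQ₂)²·P(T)·P(A) / (P(L)³·P(D₂)³) = (5.80)²·(0.584)·(0.590) / ((1.77)³·(1.30)³) = 0.951
ΔG = RT ln(Qₚ/Kₚ) = (8.314 J mol⁻¹ K⁻¹)(500 K) × ln(0.951/0.264)
   = (4.157 kJ/mol)(1.282) = 5.33 kJ/mol
ΔG > 0, so the forward reaction is non-spontaneous (proceeds in reverse).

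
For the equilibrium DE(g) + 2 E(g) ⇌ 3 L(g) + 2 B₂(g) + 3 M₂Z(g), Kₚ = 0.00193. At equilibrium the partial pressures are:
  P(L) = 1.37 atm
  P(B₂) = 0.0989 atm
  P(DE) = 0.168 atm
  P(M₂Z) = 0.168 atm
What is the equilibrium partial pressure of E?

P(E) = 0.606 atm

At equilibrium, Kₚ = P(L)³·P(B₂)²·P(M₂Z)³ / (P(DE)·P(E)²) = 0.00193.
(1.37)³·(0.0989)²·(0.168)³ / ((0.168)·(P(E))²) = 0.00193
P(E)² = 0.368 ⇒ P(E) = 0.606 atm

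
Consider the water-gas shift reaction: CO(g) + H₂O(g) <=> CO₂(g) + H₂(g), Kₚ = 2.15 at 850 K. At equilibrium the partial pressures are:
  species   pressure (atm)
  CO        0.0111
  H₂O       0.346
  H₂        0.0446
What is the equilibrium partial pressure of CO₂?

At equilibrium, Kₚ = P(CO₂)·P(H₂) / (P(CO)·P(H₂O)) = 2.15.
(P(CO₂))·(0.0446) / ((0.0111)·(0.346)) = 2.15
P(CO₂) = 0.185 atm

P(CO₂) = 0.185 atm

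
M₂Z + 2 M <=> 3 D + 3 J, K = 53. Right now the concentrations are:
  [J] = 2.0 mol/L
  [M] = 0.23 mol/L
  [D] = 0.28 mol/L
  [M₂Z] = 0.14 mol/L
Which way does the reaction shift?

in the forward direction

Q = [D]³·[J]³ / ([M₂Z]·[M]²) = (0.28)³·(2.0)³ / ((0.14)·(0.23)²) = 24
Q = 24 < K = 53, so the forward reaction proceeds.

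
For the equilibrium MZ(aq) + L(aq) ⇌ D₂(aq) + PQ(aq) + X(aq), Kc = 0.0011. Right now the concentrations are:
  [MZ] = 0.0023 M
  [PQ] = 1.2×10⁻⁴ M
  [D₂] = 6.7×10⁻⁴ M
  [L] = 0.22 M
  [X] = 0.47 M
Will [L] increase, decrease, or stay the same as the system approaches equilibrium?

decrease

Qc = [D₂]·[PQ]·[X] / ([MZ]·[L]) = (6.7×10⁻⁴)·(1.2×10⁻⁴)·(0.47) / ((0.0023)·(0.22)) = 7.5×10⁻⁵
Qc = 7.5×10⁻⁵ < Kc = 0.0011: net forward reaction.
L is a reactant, so it decreases.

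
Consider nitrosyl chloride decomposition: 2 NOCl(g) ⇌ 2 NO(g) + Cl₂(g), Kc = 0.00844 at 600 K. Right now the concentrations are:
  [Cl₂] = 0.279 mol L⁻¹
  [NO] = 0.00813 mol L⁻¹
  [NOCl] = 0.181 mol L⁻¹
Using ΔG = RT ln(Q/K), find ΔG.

ΔG = -13.5 kJ/mol

Qc = [NO]²·[Cl₂] / [NOCl]² = (0.00813)²·(0.279) / (0.181)² = 5.63e-4
ΔG = RT ln(Qc/Kc) = (8.314 J mol⁻¹ K⁻¹)(600 K) × ln(5.63e-4/0.00844)
   = (4.988 kJ/mol)(-2.707) = -13.5 kJ/mol
ΔG < 0, so the forward reaction is spontaneous (proceeds forward).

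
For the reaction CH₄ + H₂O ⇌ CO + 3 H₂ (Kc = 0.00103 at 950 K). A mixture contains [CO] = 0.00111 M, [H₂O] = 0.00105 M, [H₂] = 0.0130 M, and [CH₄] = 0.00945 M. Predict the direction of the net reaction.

to the right

Qc = [CO]·[H₂]³ / ([CH₄]·[H₂O]) = (0.00111)·(0.0130)³ / ((0.00945)·(0.00105)) = 2.46e-4
Qc = 2.46e-4 < Kc = 0.00103, so the forward reaction proceeds.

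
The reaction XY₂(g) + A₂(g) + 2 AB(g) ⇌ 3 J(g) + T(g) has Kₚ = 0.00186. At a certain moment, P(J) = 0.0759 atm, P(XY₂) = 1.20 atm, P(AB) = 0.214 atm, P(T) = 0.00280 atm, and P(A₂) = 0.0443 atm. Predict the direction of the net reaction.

Qₚ = P(J)³·P(T) / (P(XY₂)·P(A₂)·P(AB)²) = (0.0759)³·(0.00280) / ((1.20)·(0.0443)·(0.214)²) = 5.03×10⁻⁴
Qₚ = 5.03×10⁻⁴ < Kₚ = 0.00186, so the forward reaction proceeds.

to the right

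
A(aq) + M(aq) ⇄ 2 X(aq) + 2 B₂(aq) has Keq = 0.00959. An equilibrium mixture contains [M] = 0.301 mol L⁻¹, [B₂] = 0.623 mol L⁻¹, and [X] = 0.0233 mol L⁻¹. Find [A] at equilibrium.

At equilibrium, Keq = [X]²·[B₂]² / ([A]·[M]) = 0.00959.
(0.0233)²·(0.623)² / (([A])·(0.301)) = 0.00959
[A] = 0.0730 mol L⁻¹

[A] = 0.0730 mol L⁻¹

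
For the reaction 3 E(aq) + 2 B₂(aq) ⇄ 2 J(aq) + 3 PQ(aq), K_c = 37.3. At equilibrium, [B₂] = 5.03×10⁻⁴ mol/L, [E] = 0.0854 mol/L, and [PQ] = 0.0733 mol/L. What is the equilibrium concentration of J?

At equilibrium, K_c = [J]²·[PQ]³ / ([E]³·[B₂]²) = 37.3.
([J])²·(0.0733)³ / ((0.0854)³·(5.03×10⁻⁴)²) = 37.3
[J]² = 1.49×10⁻⁵ ⇒ [J] = 0.00386 mol/L

[J] = 0.00386 mol/L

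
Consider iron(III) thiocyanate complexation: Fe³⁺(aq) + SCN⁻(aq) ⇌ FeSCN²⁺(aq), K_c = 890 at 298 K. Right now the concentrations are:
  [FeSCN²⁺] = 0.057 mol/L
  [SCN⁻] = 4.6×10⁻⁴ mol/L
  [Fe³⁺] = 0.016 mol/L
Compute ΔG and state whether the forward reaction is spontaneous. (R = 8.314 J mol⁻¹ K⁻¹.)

ΔG = 5.36 kJ/mol; the forward reaction is non-spontaneous

Q_c = [FeSCN²⁺] / ([Fe³⁺]·[SCN⁻]) = (0.057) / ((0.016)·(4.6×10⁻⁴)) = 7740
ΔG = RT ln(Q_c/K_c) = (8.314 J mol⁻¹ K⁻¹)(298 K) × ln(7740/890)
   = (2.478 kJ/mol)(2.163) = 5.36 kJ/mol
ΔG > 0, so the forward reaction is non-spontaneous (proceeds in reverse).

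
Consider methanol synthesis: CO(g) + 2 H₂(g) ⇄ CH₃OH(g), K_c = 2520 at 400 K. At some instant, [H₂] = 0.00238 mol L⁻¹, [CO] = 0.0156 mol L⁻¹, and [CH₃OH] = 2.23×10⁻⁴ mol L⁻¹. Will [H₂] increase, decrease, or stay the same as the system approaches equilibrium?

Q_c = [CH₃OH] / ([CO]·[H₂]²) = (2.23×10⁻⁴) / ((0.0156)·(0.00238)²) = 2520
Q_c = 2520 = K_c; the system is at equilibrium.

stay the same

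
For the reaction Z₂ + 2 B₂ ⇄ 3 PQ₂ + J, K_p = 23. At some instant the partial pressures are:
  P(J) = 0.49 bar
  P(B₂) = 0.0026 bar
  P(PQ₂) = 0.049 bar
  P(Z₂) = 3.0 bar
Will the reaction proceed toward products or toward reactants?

to the right

Q_p = P(PQ₂)³·P(J) / (P(Z₂)·P(B₂)²) = (0.049)³·(0.49) / ((3.0)·(0.0026)²) = 2.8
Q_p = 2.8 < K_p = 23, so the forward reaction proceeds.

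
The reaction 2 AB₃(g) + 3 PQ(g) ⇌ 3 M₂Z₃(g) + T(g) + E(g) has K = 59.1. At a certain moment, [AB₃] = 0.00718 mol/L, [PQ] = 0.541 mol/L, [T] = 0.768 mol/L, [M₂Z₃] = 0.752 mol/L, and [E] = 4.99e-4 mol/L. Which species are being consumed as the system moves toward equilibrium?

Q = [M₂Z₃]³·[T]·[E] / ([AB₃]²·[PQ]³) = (0.752)³·(0.768)·(4.99e-4) / ((0.00718)²·(0.541)³) = 20.0
Q = 20.0 < K = 59.1: net forward reaction.

AB₃, PQ (reactants)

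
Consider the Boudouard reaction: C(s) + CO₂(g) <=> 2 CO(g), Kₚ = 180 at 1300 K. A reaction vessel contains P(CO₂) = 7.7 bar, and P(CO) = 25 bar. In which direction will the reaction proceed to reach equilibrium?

in the forward direction

(C is a pure solid — omitted from Qₚ.)
Qₚ = P(CO)² / P(CO₂) = (25)² / (7.7) = 81
Qₚ = 81 < Kₚ = 180, so the forward reaction proceeds.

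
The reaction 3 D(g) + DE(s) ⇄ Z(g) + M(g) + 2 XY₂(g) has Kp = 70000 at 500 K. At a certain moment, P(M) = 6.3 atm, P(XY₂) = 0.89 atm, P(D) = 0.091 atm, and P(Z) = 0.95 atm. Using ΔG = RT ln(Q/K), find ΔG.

(DE is a pure solid — omitted from Qp.)
Qp = P(Z)·P(M)·P(XY₂)² / P(D)³ = (0.95)·(6.3)·(0.89)² / (0.091)³ = 6290
ΔG = RT ln(Qp/Kp) = (8.314 J mol⁻¹ K⁻¹)(500 K) × ln(6290/70000)
   = (4.157 kJ/mol)(-2.410) = -10.0 kJ/mol
ΔG < 0, so the forward reaction is spontaneous (proceeds forward).

ΔG = -10.0 kJ/mol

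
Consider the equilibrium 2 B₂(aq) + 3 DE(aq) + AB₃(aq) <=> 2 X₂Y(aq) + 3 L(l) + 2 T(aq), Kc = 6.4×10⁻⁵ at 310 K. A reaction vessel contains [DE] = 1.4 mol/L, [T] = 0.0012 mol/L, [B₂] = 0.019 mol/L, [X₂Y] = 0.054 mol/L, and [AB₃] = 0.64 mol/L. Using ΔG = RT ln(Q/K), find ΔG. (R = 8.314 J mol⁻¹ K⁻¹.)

ΔG = -5.85 kJ/mol

(L is a pure liquid — omitted from Qc.)
Qc = [X₂Y]²·[T]² / ([B₂]²·[DE]³·[AB₃]) = (0.054)²·(0.0012)² / ((0.019)²·(1.4)³·(0.64)) = 6.62×10⁻⁶
ΔG = RT ln(Qc/Kc) = (8.314 J mol⁻¹ K⁻¹)(310 K) × ln(6.62×10⁻⁶/6.4×10⁻⁵)
   = (2.577 kJ/mol)(-2.269) = -5.85 kJ/mol
ΔG < 0, so the forward reaction is spontaneous (proceeds forward).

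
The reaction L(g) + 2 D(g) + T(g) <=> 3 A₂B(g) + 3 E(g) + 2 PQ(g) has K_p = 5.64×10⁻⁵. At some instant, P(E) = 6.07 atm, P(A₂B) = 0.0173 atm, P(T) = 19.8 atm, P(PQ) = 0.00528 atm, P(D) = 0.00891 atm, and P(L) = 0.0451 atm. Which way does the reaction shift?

toward reactants

Q_p = P(A₂B)³·P(E)³·P(PQ)² / (P(L)·P(D)²·P(T)) = (0.0173)³·(6.07)³·(0.00528)² / ((0.0451)·(0.00891)²·(19.8)) = 4.55×10⁻⁴
Q_p = 4.55×10⁻⁴ > K_p = 5.64×10⁻⁵, so the reverse reaction proceeds.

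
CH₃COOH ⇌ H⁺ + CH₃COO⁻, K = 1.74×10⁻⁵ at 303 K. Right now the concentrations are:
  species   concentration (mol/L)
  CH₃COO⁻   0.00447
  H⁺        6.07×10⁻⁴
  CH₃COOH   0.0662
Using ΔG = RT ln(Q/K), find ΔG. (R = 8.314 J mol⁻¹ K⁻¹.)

Q = [H⁺]·[CH₃COO⁻] / [CH₃COOH] = (6.07×10⁻⁴)·(0.00447) / (0.0662) = 4.10×10⁻⁵
ΔG = RT ln(Q/K) = (8.314 J mol⁻¹ K⁻¹)(303 K) × ln(4.10×10⁻⁵/1.74×10⁻⁵)
   = (2.519 kJ/mol)(0.8571) = 2.16 kJ/mol
ΔG > 0, so the forward reaction is non-spontaneous (proceeds in reverse).

ΔG = 2.16 kJ/mol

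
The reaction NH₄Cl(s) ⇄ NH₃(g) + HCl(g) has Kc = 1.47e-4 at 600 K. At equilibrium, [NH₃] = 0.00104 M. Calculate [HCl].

(NH₄Cl is a pure solid — omitted from Kc.)
At equilibrium, Kc = [NH₃]·[HCl] = 1.47e-4.
(0.00104)·([HCl]) = 1.47e-4
[HCl] = 0.141 M

[HCl] = 0.141 M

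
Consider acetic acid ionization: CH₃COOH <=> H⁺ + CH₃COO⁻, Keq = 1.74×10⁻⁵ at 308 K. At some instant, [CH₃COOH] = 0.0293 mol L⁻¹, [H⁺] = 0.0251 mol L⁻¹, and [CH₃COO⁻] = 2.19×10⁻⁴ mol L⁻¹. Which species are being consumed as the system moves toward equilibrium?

Q = [H⁺]·[CH₃COO⁻] / [CH₃COOH] = (0.0251)·(2.19×10⁻⁴) / (0.0293) = 1.88×10⁻⁴
Q = 1.88×10⁻⁴ > Keq = 1.74×10⁻⁵: net reverse reaction.

H⁺, CH₃COO⁻ (products)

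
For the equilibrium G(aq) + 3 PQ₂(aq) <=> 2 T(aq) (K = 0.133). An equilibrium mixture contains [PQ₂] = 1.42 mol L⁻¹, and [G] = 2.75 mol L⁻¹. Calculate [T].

[T] = 1.02 mol L⁻¹

At equilibrium, K = [T]² / ([G]·[PQ₂]³) = 0.133.
([T])² / ((2.75)·(1.42)³) = 0.133
[T]² = 1.05 ⇒ [T] = 1.02 mol L⁻¹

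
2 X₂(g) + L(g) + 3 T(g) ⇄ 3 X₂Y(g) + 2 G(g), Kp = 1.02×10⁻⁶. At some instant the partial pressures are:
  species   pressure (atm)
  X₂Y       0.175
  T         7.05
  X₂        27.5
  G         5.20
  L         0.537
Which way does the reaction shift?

Qp = P(X₂Y)³·P(G)² / (P(X₂)²·P(L)·P(T)³) = (0.175)³·(5.20)² / ((27.5)²·(0.537)·(7.05)³) = 1.02×10⁻⁶
Qp = 1.02×10⁻⁶ = Kp, so the system is already at equilibrium.

no net change (already at equilibrium)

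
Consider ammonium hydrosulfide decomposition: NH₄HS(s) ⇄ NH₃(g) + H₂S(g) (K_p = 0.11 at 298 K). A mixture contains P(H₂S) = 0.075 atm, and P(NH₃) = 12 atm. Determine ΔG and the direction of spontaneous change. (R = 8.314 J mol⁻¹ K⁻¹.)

ΔG = 5.21 kJ/mol; the forward reaction is non-spontaneous

(NH₄HS is a pure solid — omitted from Q_p.)
Q_p = P(NH₃)·P(H₂S) = (12)·(0.075) = 0.900
ΔG = RT ln(Q_p/K_p) = (8.314 J mol⁻¹ K⁻¹)(298 K) × ln(0.900/0.11)
   = (2.478 kJ/mol)(2.102) = 5.21 kJ/mol
ΔG > 0, so the forward reaction is non-spontaneous (proceeds in reverse).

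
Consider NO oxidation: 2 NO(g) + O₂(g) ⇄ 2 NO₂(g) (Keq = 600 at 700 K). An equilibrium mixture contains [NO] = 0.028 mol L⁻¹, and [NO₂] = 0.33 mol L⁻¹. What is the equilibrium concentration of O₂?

At equilibrium, Keq = [NO₂]² / ([NO]²·[O₂]) = 600.
(0.33)² / ((0.028)²·([O₂])) = 600
[O₂] = 0.232 = 0.23 mol L⁻¹

[O₂] = 0.23 mol L⁻¹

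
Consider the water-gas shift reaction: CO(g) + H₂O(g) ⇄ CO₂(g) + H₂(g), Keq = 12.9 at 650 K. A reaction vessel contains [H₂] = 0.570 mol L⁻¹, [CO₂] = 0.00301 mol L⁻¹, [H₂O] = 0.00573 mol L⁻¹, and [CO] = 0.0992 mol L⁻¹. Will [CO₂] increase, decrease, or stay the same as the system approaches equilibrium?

Q = [CO₂]·[H₂] / ([CO]·[H₂O]) = (0.00301)·(0.570) / ((0.0992)·(0.00573)) = 3.02
Q = 3.02 < Keq = 12.9: net forward reaction.
CO₂ is a product, so it increases.

increase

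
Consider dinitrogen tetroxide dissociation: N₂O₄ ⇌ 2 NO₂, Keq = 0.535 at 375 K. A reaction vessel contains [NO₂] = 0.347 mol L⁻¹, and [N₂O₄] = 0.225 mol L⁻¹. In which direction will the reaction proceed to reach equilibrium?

Q = [NO₂]² / [N₂O₄] = (0.347)² / (0.225) = 0.535
Q = 0.535 = Keq, so the system is already at equilibrium.

no net change (already at equilibrium)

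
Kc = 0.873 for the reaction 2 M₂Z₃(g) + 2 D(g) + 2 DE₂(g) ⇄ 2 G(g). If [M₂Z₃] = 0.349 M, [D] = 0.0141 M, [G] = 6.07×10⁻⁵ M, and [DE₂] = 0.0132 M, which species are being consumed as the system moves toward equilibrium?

none (at equilibrium)

Qc = [G]² / ([M₂Z₃]²·[D]²·[DE₂]²) = (6.07×10⁻⁵)² / ((0.349)²·(0.0141)²·(0.0132)²) = 0.873
Qc = 0.873 = Kc; the system is at equilibrium.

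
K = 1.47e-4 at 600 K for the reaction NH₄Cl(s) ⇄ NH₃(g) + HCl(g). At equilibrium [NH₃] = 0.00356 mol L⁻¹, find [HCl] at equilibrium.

(NH₄Cl is a pure solid — omitted from K.)
At equilibrium, K = [NH₃]·[HCl] = 1.47e-4.
(0.00356)·([HCl]) = 1.47e-4
[HCl] = 0.0413 mol L⁻¹

[HCl] = 0.0413 mol L⁻¹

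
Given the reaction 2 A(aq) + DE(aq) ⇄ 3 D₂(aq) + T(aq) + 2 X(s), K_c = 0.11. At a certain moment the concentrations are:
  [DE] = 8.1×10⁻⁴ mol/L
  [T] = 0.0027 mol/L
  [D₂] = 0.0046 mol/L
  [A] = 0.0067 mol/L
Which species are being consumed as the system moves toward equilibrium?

A, DE (reactants)

(X is a pure solid — omitted from Q_c.)
Q_c = [D₂]³·[T] / ([A]²·[DE]) = (0.0046)³·(0.0027) / ((0.0067)²·(8.1×10⁻⁴)) = 0.0072
Q_c = 0.0072 < K_c = 0.11: net forward reaction.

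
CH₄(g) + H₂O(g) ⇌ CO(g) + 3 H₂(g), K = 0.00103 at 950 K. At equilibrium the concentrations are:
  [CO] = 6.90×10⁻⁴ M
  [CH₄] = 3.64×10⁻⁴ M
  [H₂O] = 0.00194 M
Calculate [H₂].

At equilibrium, K = [CO]·[H₂]³ / ([CH₄]·[H₂O]) = 0.00103.
(6.90×10⁻⁴)·([H₂])³ / ((3.64×10⁻⁴)·(0.00194)) = 0.00103
[H₂]³ = 1.05×10⁻⁶ ⇒ [H₂] = 0.0102 M

[H₂] = 0.0102 M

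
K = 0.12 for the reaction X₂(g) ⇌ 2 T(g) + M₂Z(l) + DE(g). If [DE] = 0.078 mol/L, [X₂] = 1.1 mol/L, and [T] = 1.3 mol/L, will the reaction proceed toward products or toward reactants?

(M₂Z is a pure liquid — omitted from Q.)
Q = [T]²·[DE] / [X₂] = (1.3)²·(0.078) / (1.1) = 0.12
Q = 0.12 = K, so the system is already at equilibrium.

no net change (already at equilibrium)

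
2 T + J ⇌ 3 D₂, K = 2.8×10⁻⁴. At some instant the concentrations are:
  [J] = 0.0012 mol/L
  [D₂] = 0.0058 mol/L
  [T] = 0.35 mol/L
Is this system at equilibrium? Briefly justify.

no; Q > K, reaction proceeds in reverse

Q = [D₂]³ / ([T]²·[J]) = (0.0058)³ / ((0.35)²·(0.0012)) = 0.0013
Q = 0.0013 > K = 2.8×10⁻⁴: net reverse reaction.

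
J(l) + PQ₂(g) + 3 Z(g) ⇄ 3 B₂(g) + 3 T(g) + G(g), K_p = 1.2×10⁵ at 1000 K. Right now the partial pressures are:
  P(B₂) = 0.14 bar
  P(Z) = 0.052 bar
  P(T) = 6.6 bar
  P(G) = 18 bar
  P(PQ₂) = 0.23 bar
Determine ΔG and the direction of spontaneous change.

ΔG = 10.8 kJ/mol; the forward reaction is non-spontaneous

(J is a pure liquid — omitted from Q_p.)
Q_p = P(B₂)³·P(T)³·P(G) / (P(PQ₂)·P(Z)³) = (0.14)³·(6.6)³·(18) / ((0.23)·(0.052)³) = 4.39×10⁵
ΔG = RT ln(Q_p/K_p) = (8.314 J mol⁻¹ K⁻¹)(1000 K) × ln(4.39×10⁵/1.2×10⁵)
   = (8.314 kJ/mol)(1.297) = 10.8 kJ/mol
ΔG > 0, so the forward reaction is non-spontaneous (proceeds in reverse).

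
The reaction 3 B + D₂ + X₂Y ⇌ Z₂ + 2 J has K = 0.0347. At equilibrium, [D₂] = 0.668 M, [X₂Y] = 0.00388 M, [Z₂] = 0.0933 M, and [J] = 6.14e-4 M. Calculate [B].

At equilibrium, K = [Z₂]·[J]² / ([B]³·[D₂]·[X₂Y]) = 0.0347.
(0.0933)·(6.14e-4)² / (([B])³·(0.668)·(0.00388)) = 0.0347
[B]³ = 3.91e-4 ⇒ [B] = 0.0731 M

[B] = 0.0731 M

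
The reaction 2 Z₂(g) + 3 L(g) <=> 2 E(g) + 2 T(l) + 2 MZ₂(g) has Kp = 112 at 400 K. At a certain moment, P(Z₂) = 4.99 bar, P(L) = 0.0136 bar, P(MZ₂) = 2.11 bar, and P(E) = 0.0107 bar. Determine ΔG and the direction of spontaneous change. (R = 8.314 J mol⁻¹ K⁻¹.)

ΔG = -8.72 kJ/mol; the forward reaction is spontaneous

(T is a pure liquid — omitted from Qp.)
Qp = P(E)²·P(MZ₂)² / (P(Z₂)²·P(L)³) = (0.0107)²·(2.11)² / ((4.99)²·(0.0136)³) = 8.14
ΔG = RT ln(Qp/Kp) = (8.314 J mol⁻¹ K⁻¹)(400 K) × ln(8.14/112)
   = (3.326 kJ/mol)(-2.622) = -8.72 kJ/mol
ΔG < 0, so the forward reaction is spontaneous (proceeds forward).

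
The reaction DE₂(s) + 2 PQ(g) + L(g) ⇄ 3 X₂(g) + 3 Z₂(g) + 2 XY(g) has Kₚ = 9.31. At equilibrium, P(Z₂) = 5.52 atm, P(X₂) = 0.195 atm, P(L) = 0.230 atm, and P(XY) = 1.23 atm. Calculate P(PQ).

P(PQ) = 0.939 atm

(DE₂ is a pure solid — omitted from Kₚ.)
At equilibrium, Kₚ = P(X₂)³·P(Z₂)³·P(XY)² / (P(PQ)²·P(L)) = 9.31.
(0.195)³·(5.52)³·(1.23)² / ((P(PQ))²·(0.230)) = 9.31
P(PQ)² = 0.881 ⇒ P(PQ) = 0.939 atm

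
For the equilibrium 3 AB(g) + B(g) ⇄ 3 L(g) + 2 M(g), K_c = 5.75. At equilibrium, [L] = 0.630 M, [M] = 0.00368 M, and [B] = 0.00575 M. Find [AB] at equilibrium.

[AB] = 0.0468 M

At equilibrium, K_c = [L]³·[M]² / ([AB]³·[B]) = 5.75.
(0.630)³·(0.00368)² / (([AB])³·(0.00575)) = 5.75
[AB]³ = 1.02×10⁻⁴ ⇒ [AB] = 0.0468 M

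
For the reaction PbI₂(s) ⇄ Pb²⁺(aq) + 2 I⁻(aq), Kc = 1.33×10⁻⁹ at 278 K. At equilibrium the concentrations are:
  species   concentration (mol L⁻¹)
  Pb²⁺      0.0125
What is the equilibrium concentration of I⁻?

[I⁻] = 3.26×10⁻⁴ mol L⁻¹

(PbI₂ is a pure solid — omitted from Kc.)
At equilibrium, Kc = [Pb²⁺]·[I⁻]² = 1.33×10⁻⁹.
(0.0125)·([I⁻])² = 1.33×10⁻⁹
[I⁻]² = 1.06×10⁻⁷ ⇒ [I⁻] = 3.26×10⁻⁴ mol L⁻¹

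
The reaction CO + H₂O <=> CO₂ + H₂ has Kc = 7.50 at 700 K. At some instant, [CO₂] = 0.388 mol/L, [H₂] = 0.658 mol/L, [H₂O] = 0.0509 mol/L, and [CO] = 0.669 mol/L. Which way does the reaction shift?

Qc = [CO₂]·[H₂] / ([CO]·[H₂O]) = (0.388)·(0.658) / ((0.669)·(0.0509)) = 7.50
Qc = 7.50 = Kc, so the system is already at equilibrium.

at equilibrium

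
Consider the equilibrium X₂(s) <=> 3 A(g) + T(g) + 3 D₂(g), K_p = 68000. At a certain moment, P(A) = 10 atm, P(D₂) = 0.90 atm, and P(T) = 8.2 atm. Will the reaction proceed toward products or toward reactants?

(X₂ is a pure solid — omitted from Q_p.)
Q_p = P(A)³·P(T)·P(D₂)³ = (10)³·(8.2)·(0.90)³ = 6000
Q_p = 6000 < K_p = 68000, so the forward reaction proceeds.

forward (toward products)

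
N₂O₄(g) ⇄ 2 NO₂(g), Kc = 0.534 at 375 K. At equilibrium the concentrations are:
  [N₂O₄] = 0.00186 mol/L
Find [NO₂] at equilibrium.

[NO₂] = 0.0315 mol/L

At equilibrium, Kc = [NO₂]² / [N₂O₄] = 0.534.
([NO₂])² / (0.00186) = 0.534
[NO₂]² = 9.93e-4 ⇒ [NO₂] = 0.0315 mol/L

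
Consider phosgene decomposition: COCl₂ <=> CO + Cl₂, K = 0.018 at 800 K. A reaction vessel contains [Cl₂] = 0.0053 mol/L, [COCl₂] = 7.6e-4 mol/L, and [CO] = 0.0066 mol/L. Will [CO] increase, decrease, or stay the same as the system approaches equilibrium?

decrease

Q = [CO]·[Cl₂] / [COCl₂] = (0.0066)·(0.0053) / (7.6e-4) = 0.046
Q = 0.046 > K = 0.018: net reverse reaction.
CO is a product, so it decreases.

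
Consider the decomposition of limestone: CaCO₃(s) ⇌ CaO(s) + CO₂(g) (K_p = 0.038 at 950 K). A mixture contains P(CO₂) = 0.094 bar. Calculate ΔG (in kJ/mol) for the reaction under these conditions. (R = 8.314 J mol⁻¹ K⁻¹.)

ΔG = 7.15 kJ/mol

(CaCO₃, CaO are pure solids — omitted from Q_p.)
Q_p = P(CO₂) = 0.0940
ΔG = RT ln(Q_p/K_p) = (8.314 J mol⁻¹ K⁻¹)(950 K) × ln(0.0940/0.038)
   = (7.898 kJ/mol)(0.9057) = 7.15 kJ/mol
ΔG > 0, so the forward reaction is non-spontaneous (proceeds in reverse).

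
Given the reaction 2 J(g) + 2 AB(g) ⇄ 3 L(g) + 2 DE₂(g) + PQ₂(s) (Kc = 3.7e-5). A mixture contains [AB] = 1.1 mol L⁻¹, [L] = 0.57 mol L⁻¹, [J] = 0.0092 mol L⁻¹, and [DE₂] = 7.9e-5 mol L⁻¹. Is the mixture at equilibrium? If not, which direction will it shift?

(PQ₂ is a pure solid — omitted from Qc.)
Qc = [L]³·[DE₂]² / ([J]²·[AB]²) = (0.57)³·(7.9e-5)² / ((0.0092)²·(1.1)²) = 1.1e-5
Qc = 1.1e-5 < Kc = 3.7e-5: net forward reaction.

no; Q < K, reaction proceeds forward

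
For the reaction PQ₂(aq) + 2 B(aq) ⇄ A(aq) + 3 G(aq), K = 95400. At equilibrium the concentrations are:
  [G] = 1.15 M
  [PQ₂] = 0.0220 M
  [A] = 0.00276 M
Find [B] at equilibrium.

[B] = 0.00141 M

At equilibrium, K = [A]·[G]³ / ([PQ₂]·[B]²) = 95400.
(0.00276)·(1.15)³ / ((0.0220)·([B])²) = 95400
[B]² = 2.00e-6 ⇒ [B] = 0.00141 M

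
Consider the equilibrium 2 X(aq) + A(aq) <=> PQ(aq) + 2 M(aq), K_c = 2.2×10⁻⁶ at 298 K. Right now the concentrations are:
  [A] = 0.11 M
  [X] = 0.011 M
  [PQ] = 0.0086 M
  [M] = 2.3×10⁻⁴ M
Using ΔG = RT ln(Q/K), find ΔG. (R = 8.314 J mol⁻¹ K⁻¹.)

Q_c = [PQ]·[M]² / ([X]²·[A]) = (0.0086)·(2.3×10⁻⁴)² / ((0.011)²·(0.11)) = 3.42×10⁻⁵
ΔG = RT ln(Q_c/K_c) = (8.314 J mol⁻¹ K⁻¹)(298 K) × ln(3.42×10⁻⁵/2.2×10⁻⁶)
   = (2.478 kJ/mol)(2.744) = 6.80 kJ/mol
ΔG > 0, so the forward reaction is non-spontaneous (proceeds in reverse).

ΔG = 6.80 kJ/mol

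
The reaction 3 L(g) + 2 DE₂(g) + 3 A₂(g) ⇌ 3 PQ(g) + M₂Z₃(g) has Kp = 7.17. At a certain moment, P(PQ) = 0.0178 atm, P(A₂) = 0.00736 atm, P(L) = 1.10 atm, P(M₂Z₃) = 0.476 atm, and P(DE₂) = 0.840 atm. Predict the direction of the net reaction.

Qp = P(PQ)³·P(M₂Z₃) / (P(L)³·P(DE₂)²·P(A₂)³) = (0.0178)³·(0.476) / ((1.10)³·(0.840)²·(0.00736)³) = 7.17
Qp = 7.17 = Kp, so the system is already at equilibrium.

neither direction; the system is at equilibrium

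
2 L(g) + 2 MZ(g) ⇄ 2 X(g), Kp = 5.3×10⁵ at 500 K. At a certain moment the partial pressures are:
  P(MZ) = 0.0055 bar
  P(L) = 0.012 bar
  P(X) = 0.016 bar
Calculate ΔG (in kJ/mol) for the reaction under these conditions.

Qp = P(X)² / (P(L)²·P(MZ)²) = (0.016)² / ((0.012)²·(0.0055)²) = 58800
ΔG = RT ln(Qp/Kp) = (8.314 J mol⁻¹ K⁻¹)(500 K) × ln(58800/5.3×10⁵)
   = (4.157 kJ/mol)(-2.199) = -9.14 kJ/mol
ΔG < 0, so the forward reaction is spontaneous (proceeds forward).

ΔG = -9.14 kJ/mol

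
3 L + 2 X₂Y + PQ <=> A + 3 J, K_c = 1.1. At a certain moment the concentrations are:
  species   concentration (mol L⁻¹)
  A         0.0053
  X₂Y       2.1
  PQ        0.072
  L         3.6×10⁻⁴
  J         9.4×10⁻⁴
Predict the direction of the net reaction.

in the forward direction

Q_c = [A]·[J]³ / ([L]³·[X₂Y]²·[PQ]) = (0.0053)·(9.4×10⁻⁴)³ / ((3.6×10⁻⁴)³·(2.1)²·(0.072)) = 0.30
Q_c = 0.30 < K_c = 1.1, so the forward reaction proceeds.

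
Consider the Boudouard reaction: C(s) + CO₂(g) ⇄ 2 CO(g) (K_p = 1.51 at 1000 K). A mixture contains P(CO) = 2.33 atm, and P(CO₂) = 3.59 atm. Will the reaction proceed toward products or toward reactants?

(C is a pure solid — omitted from Q_p.)
Q_p = P(CO)² / P(CO₂) = (2.33)² / (3.59) = 1.51
Q_p = 1.51 = K_p, so the system is already at equilibrium.

neither direction; the system is at equilibrium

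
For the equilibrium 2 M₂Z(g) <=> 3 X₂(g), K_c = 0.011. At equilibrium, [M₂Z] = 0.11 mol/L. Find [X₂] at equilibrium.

At equilibrium, K_c = [X₂]³ / [M₂Z]² = 0.011.
([X₂])³ / (0.11)² = 0.011
[X₂]³ = 1.33e-4 ⇒ [X₂] = 0.051 mol/L

[X₂] = 0.051 mol/L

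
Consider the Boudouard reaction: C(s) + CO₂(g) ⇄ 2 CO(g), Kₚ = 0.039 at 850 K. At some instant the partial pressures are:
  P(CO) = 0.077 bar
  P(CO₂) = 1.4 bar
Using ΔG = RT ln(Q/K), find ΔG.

(C is a pure solid — omitted from Qₚ.)
Qₚ = P(CO)² / P(CO₂) = (0.077)² / (1.4) = 0.00424
ΔG = RT ln(Qₚ/Kₚ) = (8.314 J mol⁻¹ K⁻¹)(850 K) × ln(0.00424/0.039)
   = (7.067 kJ/mol)(-2.219) = -15.7 kJ/mol
ΔG < 0, so the forward reaction is spontaneous (proceeds forward).

ΔG = -15.7 kJ/mol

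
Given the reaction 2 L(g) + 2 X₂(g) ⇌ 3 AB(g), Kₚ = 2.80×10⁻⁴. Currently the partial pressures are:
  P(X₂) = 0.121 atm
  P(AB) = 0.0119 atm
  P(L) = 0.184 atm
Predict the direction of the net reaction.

toward reactants

Qₚ = P(AB)³ / (P(L)²·P(X₂)²) = (0.0119)³ / ((0.184)²·(0.121)²) = 0.00340
Qₚ = 0.00340 > Kₚ = 2.80×10⁻⁴, so the reverse reaction proceeds.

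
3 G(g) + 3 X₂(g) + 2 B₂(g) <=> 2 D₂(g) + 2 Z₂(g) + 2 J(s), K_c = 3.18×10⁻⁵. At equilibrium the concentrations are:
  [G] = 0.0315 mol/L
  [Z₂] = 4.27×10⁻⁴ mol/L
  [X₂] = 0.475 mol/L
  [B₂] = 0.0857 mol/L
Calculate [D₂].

[D₂] = 0.00207 mol/L

(J is a pure solid — omitted from K_c.)
At equilibrium, K_c = [D₂]²·[Z₂]² / ([G]³·[X₂]³·[B₂]²) = 3.18×10⁻⁵.
([D₂])²·(4.27×10⁻⁴)² / ((0.0315)³·(0.475)³·(0.0857)²) = 3.18×10⁻⁵
[D₂]² = 4.29×10⁻⁶ ⇒ [D₂] = 0.00207 mol/L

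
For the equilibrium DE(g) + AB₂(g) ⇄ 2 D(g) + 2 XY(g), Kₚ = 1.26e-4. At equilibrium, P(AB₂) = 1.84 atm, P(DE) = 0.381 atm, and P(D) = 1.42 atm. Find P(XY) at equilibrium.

At equilibrium, Kₚ = P(D)²·P(XY)² / (P(DE)·P(AB₂)) = 1.26e-4.
(1.42)²·(P(XY))² / ((0.381)·(1.84)) = 1.26e-4
P(XY)² = 4.38e-5 ⇒ P(XY) = 0.00662 atm

P(XY) = 0.00662 atm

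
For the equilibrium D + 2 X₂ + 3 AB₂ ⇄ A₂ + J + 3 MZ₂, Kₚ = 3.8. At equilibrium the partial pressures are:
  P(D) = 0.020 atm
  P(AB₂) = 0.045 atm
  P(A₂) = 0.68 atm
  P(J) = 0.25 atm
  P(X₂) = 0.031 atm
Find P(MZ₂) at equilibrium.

P(MZ₂) = 0.0034 atm

At equilibrium, Kₚ = P(A₂)·P(J)·P(MZ₂)³ / (P(D)·P(X₂)²·P(AB₂)³) = 3.8.
(0.68)·(0.25)·(P(MZ₂))³ / ((0.020)·(0.031)²·(0.045)³) = 3.8
P(MZ₂)³ = 3.91e-8 ⇒ P(MZ₂) = 0.0034 atm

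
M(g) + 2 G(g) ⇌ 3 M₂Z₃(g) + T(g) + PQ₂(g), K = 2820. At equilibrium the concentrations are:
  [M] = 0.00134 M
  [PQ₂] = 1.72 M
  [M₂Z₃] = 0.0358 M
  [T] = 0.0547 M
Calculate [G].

At equilibrium, K = [M₂Z₃]³·[T]·[PQ₂] / ([M]·[G]²) = 2820.
(0.0358)³·(0.0547)·(1.72) / ((0.00134)·([G])²) = 2820
[G]² = 1.14e-6 ⇒ [G] = 0.00107 M

[G] = 0.00107 M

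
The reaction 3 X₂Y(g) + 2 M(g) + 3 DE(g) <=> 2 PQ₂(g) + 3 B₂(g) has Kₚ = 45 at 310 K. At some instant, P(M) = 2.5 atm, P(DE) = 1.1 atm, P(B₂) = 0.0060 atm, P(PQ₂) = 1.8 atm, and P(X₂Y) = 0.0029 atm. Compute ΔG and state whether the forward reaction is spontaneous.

ΔG = -6.62 kJ/mol; the forward reaction is spontaneous

Qₚ = P(PQ₂)²·P(B₂)³ / (P(X₂Y)³·P(M)²·P(DE)³) = (1.8)²·(0.0060)³ / ((0.0029)³·(2.5)²·(1.1)³) = 3.45
ΔG = RT ln(Qₚ/Kₚ) = (8.314 J mol⁻¹ K⁻¹)(310 K) × ln(3.45/45)
   = (2.577 kJ/mol)(-2.568) = -6.62 kJ/mol
ΔG < 0, so the forward reaction is spontaneous (proceeds forward).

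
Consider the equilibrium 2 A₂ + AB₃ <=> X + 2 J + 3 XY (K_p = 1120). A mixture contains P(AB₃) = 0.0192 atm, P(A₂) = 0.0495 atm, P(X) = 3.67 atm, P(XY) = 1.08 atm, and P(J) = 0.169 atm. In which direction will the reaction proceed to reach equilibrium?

in the reverse direction

Q_p = P(X)·P(J)²·P(XY)³ / (P(A₂)²·P(AB₃)) = (3.67)·(0.169)²·(1.08)³ / ((0.0495)²·(0.0192)) = 2810
Q_p = 2810 > K_p = 1120, so the reverse reaction proceeds.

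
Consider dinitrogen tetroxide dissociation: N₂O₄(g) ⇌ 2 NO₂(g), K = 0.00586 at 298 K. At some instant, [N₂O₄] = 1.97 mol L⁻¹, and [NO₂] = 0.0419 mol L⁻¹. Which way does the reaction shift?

Q = [NO₂]² / [N₂O₄] = (0.0419)² / (1.97) = 8.91e-4
Q = 8.91e-4 < K = 0.00586, so the forward reaction proceeds.

forward (toward products)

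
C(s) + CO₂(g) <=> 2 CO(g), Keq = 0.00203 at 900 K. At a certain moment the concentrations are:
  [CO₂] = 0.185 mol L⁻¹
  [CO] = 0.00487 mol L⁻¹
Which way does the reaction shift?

in the forward direction

(C is a pure solid — omitted from Q.)
Q = [CO]² / [CO₂] = (0.00487)² / (0.185) = 1.28×10⁻⁴
Q = 1.28×10⁻⁴ < Keq = 0.00203, so the forward reaction proceeds.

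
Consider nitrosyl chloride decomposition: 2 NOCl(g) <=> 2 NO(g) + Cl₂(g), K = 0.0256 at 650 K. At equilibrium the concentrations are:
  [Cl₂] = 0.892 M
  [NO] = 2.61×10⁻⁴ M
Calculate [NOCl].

[NOCl] = 0.00154 M

At equilibrium, K = [NO]²·[Cl₂] / [NOCl]² = 0.0256.
(2.61×10⁻⁴)²·(0.892) / ([NOCl])² = 0.0256
[NOCl]² = 2.37×10⁻⁶ ⇒ [NOCl] = 0.00154 M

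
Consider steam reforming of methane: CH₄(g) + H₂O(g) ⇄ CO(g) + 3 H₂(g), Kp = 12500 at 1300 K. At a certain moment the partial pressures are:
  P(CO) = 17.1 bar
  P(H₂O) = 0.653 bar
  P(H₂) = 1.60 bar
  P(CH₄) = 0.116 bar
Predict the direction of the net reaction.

Qp = P(CO)·P(H₂)³ / (P(CH₄)·P(H₂O)) = (17.1)·(1.60)³ / ((0.116)·(0.653)) = 925
Qp = 925 < Kp = 12500, so the forward reaction proceeds.

in the forward direction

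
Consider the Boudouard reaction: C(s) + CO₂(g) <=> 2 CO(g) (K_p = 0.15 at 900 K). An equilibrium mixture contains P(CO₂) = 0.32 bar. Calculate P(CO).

(C is a pure solid — omitted from K_p.)
At equilibrium, K_p = P(CO)² / P(CO₂) = 0.15.
(P(CO))² / (0.32) = 0.15
P(CO)² = 0.0480 ⇒ P(CO) = 0.22 bar

P(CO) = 0.22 bar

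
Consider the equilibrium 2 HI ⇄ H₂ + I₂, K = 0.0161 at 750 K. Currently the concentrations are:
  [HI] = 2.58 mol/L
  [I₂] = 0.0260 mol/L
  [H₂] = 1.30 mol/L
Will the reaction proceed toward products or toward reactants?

toward products

Q = [H₂]·[I₂] / [HI]² = (1.30)·(0.0260) / (2.58)² = 0.00508
Q = 0.00508 < K = 0.0161, so the forward reaction proceeds.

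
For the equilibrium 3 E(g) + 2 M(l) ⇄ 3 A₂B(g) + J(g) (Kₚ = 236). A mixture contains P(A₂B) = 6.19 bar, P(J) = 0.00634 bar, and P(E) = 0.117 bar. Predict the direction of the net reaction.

reverse (toward reactants)

(M is a pure liquid — omitted from Qₚ.)
Qₚ = P(A₂B)³·P(J) / P(E)³ = (6.19)³·(0.00634) / (0.117)³ = 939
Qₚ = 939 > Kₚ = 236, so the reverse reaction proceeds.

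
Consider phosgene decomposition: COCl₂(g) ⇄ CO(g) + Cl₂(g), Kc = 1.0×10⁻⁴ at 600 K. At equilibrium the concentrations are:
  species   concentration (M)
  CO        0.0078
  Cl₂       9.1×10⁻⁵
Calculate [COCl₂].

At equilibrium, Kc = [CO]·[Cl₂] / [COCl₂] = 1.0×10⁻⁴.
(0.0078)·(9.1×10⁻⁵) / ([COCl₂]) = 1.0×10⁻⁴
[COCl₂] = 0.00710 = 0.0071 M

[COCl₂] = 0.0071 M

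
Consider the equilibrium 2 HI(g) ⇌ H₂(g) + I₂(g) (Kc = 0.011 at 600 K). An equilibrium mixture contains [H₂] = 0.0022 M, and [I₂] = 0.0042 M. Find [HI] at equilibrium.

[HI] = 0.029 M

At equilibrium, Kc = [H₂]·[I₂] / [HI]² = 0.011.
(0.0022)·(0.0042) / ([HI])² = 0.011
[HI]² = 8.40e-4 ⇒ [HI] = 0.029 M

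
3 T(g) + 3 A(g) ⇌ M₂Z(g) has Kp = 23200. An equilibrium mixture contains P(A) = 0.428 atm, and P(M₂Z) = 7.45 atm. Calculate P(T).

At equilibrium, Kp = P(M₂Z) / (P(T)³·P(A)³) = 23200.
(7.45) / ((P(T))³·(0.428)³) = 23200
P(T)³ = 0.00410 ⇒ P(T) = 0.160 atm

P(T) = 0.160 atm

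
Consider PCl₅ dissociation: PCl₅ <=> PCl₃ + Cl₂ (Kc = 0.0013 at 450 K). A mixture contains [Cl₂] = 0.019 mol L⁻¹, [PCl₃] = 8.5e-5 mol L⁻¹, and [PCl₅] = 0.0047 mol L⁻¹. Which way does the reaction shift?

Qc = [PCl₃]·[Cl₂] / [PCl₅] = (8.5e-5)·(0.019) / (0.0047) = 3.4e-4
Qc = 3.4e-4 < Kc = 0.0013, so the forward reaction proceeds.

to the right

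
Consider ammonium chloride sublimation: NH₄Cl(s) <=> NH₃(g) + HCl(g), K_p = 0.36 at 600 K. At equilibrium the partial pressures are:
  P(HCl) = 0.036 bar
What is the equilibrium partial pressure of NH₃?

P(NH₃) = 10 bar

(NH₄Cl is a pure solid — omitted from K_p.)
At equilibrium, K_p = P(NH₃)·P(HCl) = 0.36.
(P(NH₃))·(0.036) = 0.36
P(NH₃) = 10.0 = 10 bar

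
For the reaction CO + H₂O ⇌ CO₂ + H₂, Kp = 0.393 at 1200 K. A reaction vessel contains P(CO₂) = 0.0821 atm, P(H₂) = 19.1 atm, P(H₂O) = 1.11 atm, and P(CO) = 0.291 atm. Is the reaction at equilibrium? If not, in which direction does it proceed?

Qp = P(CO₂)·P(H₂) / (P(CO)·P(H₂O)) = (0.0821)·(19.1) / ((0.291)·(1.11)) = 4.85
Qp = 4.85 > Kp = 0.393, so the reverse reaction proceeds.

to the left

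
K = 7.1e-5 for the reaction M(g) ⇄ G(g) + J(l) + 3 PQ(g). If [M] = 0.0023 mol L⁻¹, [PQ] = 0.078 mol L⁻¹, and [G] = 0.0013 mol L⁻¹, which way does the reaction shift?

(J is a pure liquid — omitted from Q.)
Q = [G]·[PQ]³ / [M] = (0.0013)·(0.078)³ / (0.0023) = 2.7e-4
Q = 2.7e-4 > K = 7.1e-5, so the reverse reaction proceeds.

to the left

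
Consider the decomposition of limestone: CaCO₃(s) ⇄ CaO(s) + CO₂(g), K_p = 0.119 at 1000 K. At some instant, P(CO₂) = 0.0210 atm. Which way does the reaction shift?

forward (toward products)

(CaCO₃, CaO are pure solids — omitted from Q_p.)
Q_p = P(CO₂) = 0.0210
Q_p = 0.0210 < K_p = 0.119, so the forward reaction proceeds.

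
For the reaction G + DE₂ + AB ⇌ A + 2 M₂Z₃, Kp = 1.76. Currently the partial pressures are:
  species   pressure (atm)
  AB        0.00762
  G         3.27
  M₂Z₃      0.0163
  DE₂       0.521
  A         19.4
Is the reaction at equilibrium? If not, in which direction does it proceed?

Qp = P(A)·P(M₂Z₃)² / (P(G)·P(DE₂)·P(AB)) = (19.4)·(0.0163)² / ((3.27)·(0.521)·(0.00762)) = 0.397
Qp = 0.397 < Kp = 1.76, so the forward reaction proceeds.

in the forward direction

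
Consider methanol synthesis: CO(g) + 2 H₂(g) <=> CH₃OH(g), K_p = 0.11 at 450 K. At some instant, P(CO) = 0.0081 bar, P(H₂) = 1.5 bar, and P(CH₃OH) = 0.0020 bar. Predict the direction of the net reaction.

at equilibrium

Q_p = P(CH₃OH) / (P(CO)·P(H₂)²) = (0.0020) / ((0.0081)·(1.5)²) = 0.11
Q_p = 0.11 = K_p, so the system is already at equilibrium.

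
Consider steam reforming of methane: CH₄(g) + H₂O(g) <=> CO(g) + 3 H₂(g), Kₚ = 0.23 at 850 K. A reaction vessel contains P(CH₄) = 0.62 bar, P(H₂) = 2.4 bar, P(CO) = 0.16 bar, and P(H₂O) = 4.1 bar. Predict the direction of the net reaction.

Qₚ = P(CO)·P(H₂)³ / (P(CH₄)·P(H₂O)) = (0.16)·(2.4)³ / ((0.62)·(4.1)) = 0.87
Qₚ = 0.87 > Kₚ = 0.23, so the reverse reaction proceeds.

reverse (toward reactants)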